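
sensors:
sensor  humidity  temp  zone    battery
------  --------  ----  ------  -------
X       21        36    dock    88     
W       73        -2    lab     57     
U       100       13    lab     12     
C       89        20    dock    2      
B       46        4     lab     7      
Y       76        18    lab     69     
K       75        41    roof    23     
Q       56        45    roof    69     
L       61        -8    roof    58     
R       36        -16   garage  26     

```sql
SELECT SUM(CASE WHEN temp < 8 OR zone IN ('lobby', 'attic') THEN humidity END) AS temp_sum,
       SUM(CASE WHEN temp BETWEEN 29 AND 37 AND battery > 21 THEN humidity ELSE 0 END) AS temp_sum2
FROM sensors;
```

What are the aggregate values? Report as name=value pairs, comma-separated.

[temp_sum: temp < 8 OR zone IN ('lobby', 'attic')]
sensor=X: ✗
sensor=W: ✓ → 73
sensor=U: ✗
sensor=C: ✗
sensor=B: ✓ → 46
sensor=Y: ✗
sensor=K: ✗
sensor=Q: ✗
sensor=L: ✓ → 61
sensor=R: ✓ → 36
temp_sum = 73 + 46 + 61 + 36 = 216
—
[temp_sum2: temp BETWEEN 29 AND 37 AND battery > 21]
sensor=X: ✓ → 21
sensor=W: ✗
sensor=U: ✗
sensor=C: ✗
sensor=B: ✗
sensor=Y: ✗
sensor=K: ✗
sensor=Q: ✗
sensor=L: ✗
sensor=R: ✗
temp_sum2 = 21

temp_sum=216, temp_sum2=21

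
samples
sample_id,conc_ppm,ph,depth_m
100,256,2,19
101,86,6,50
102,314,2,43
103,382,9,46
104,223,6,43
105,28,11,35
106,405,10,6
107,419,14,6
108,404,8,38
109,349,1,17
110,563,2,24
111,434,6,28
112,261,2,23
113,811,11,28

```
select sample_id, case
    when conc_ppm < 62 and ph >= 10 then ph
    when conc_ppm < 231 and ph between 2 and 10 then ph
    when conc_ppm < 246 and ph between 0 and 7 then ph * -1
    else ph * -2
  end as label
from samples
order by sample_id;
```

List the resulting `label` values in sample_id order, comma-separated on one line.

-4, 6, -4, -18, 6, 11, -20, -28, -16, -2, -4, -12, -4, -22

sample_id=100: ELSE → -4
sample_id=101: conc_ppm < 231 and ph between 2 and 10 → 6
sample_id=102: ELSE → -4
sample_id=103: ELSE → -18
sample_id=104: conc_ppm < 231 and ph between 2 and 10 → 6
sample_id=105: conc_ppm < 62 and ph >= 10 → 11
sample_id=106: ELSE → -20
sample_id=107: ELSE → -28
sample_id=108: ELSE → -16
sample_id=109: ELSE → -2
sample_id=110: ELSE → -4
sample_id=111: ELSE → -12
sample_id=112: ELSE → -4
sample_id=113: ELSE → -22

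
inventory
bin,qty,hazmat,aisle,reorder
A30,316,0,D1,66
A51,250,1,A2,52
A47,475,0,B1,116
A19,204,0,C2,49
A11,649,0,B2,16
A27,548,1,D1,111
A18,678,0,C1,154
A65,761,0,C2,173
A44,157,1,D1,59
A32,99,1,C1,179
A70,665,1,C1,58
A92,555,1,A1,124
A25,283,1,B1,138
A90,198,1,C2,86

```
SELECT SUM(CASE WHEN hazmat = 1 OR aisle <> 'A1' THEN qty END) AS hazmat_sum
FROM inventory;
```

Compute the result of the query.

5838

bin=A30: ✓ → 316
bin=A51: ✓ → 250
bin=A47: ✓ → 475
bin=A19: ✓ → 204
bin=A11: ✓ → 649
bin=A27: ✓ → 548
bin=A18: ✓ → 678
bin=A65: ✓ → 761
bin=A44: ✓ → 157
bin=A32: ✓ → 99
bin=A70: ✓ → 665
bin=A92: ✓ → 555
bin=A25: ✓ → 283
bin=A90: ✓ → 198
hazmat_sum = 316 + 250 + 475 + 204 + 649 + 548 + 678 + 761 + 157 + 99 + 665 + 555 + 283 + 198 = 5838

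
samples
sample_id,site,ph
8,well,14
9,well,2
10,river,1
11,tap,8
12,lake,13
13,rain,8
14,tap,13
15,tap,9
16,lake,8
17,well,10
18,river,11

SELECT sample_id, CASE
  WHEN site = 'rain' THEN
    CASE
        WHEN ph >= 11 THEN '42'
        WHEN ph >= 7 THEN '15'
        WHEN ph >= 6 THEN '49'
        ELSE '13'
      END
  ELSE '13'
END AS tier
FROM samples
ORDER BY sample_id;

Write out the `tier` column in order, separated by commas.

13, 13, 13, 13, 13, 15, 13, 13, 13, 13, 13

sample_id=8: site='well' → outer ELSE → 13
sample_id=9: site='well' → outer ELSE → 13
sample_id=10: site='river' → outer ELSE → 13
sample_id=11: site='tap' → outer ELSE → 13
sample_id=12: site='lake' → outer ELSE → 13
sample_id=13: site='rain' → inner[ph >= 7] → 15
sample_id=14: site='tap' → outer ELSE → 13
sample_id=15: site='tap' → outer ELSE → 13
sample_id=16: site='lake' → outer ELSE → 13
sample_id=17: site='well' → outer ELSE → 13
sample_id=18: site='river' → outer ELSE → 13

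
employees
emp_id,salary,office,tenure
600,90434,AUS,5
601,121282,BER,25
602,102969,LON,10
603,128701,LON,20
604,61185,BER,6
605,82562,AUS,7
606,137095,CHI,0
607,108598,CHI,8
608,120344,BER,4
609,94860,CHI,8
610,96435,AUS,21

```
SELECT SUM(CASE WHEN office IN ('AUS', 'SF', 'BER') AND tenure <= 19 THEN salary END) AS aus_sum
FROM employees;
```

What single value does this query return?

emp_id=600: ✓ → 90434
emp_id=601: ✗
emp_id=602: ✗
emp_id=603: ✗
emp_id=604: ✓ → 61185
emp_id=605: ✓ → 82562
emp_id=606: ✗
emp_id=607: ✗
emp_id=608: ✓ → 120344
emp_id=609: ✗
emp_id=610: ✗
aus_sum = 90434 + 61185 + 82562 + 120344 = 354525

354525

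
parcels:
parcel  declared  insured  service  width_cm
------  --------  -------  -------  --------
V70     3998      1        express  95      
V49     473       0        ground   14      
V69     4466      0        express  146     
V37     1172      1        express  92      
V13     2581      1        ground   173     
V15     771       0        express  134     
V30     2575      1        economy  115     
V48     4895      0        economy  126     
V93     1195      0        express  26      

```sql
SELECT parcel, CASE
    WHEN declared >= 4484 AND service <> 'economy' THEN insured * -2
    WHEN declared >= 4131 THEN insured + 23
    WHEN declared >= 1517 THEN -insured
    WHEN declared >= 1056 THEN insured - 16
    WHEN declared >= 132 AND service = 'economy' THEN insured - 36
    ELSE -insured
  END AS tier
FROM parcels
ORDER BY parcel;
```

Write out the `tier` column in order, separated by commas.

-1, 0, -1, -15, 23, 0, 23, -1, -16

parcel=V13: declared >= 1517 → -1
parcel=V15: ELSE → 0
parcel=V30: declared >= 1517 → -1
parcel=V37: declared >= 1056 → -15
parcel=V48: declared >= 4131 → 23
parcel=V49: ELSE → 0
parcel=V69: declared >= 4131 → 23
parcel=V70: declared >= 1517 → -1
parcel=V93: declared >= 1056 → -16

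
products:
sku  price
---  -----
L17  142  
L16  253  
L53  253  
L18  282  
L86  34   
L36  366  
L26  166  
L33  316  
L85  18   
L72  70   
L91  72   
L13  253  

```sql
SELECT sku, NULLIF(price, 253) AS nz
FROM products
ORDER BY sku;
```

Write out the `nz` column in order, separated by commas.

sku=L13: price=253 vs 253: equal → NULL
sku=L16: price=253 vs 253: equal → NULL
sku=L17: price=142 vs 253: differ → 142
sku=L18: price=282 vs 253: differ → 282
sku=L26: price=166 vs 253: differ → 166
sku=L33: price=316 vs 253: differ → 316
sku=L36: price=366 vs 253: differ → 366
sku=L53: price=253 vs 253: equal → NULL
sku=L72: price=70 vs 253: differ → 70
sku=L85: price=18 vs 253: differ → 18
sku=L86: price=34 vs 253: differ → 34
sku=L91: price=72 vs 253: differ → 72

NULL, NULL, 142, 282, 166, 316, 366, NULL, 70, 18, 34, 72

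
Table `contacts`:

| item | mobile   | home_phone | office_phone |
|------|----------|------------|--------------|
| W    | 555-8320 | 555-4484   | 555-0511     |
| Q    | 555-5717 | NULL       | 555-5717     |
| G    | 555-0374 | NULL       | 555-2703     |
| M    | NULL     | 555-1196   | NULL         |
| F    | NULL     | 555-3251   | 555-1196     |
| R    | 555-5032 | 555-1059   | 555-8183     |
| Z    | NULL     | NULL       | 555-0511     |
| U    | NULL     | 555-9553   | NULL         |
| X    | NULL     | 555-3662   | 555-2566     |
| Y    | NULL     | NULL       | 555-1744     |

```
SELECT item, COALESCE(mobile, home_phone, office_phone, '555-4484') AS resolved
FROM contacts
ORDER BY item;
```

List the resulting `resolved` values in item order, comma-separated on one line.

item=F: mobile=NULL, home_phone=555-3251 → 555-3251
item=G: mobile=555-0374 → 555-0374
item=M: mobile=NULL, home_phone=555-1196 → 555-1196
item=Q: mobile=555-5717 → 555-5717
item=R: mobile=555-5032 → 555-5032
item=U: mobile=NULL, home_phone=555-9553 → 555-9553
item=W: mobile=555-8320 → 555-8320
item=X: mobile=NULL, home_phone=555-3662 → 555-3662
item=Y: mobile=NULL, home_phone=NULL, office_phone=555-1744 → 555-1744
item=Z: mobile=NULL, home_phone=NULL, office_phone=555-0511 → 555-0511

555-3251, 555-0374, 555-1196, 555-5717, 555-5032, 555-9553, 555-8320, 555-3662, 555-1744, 555-0511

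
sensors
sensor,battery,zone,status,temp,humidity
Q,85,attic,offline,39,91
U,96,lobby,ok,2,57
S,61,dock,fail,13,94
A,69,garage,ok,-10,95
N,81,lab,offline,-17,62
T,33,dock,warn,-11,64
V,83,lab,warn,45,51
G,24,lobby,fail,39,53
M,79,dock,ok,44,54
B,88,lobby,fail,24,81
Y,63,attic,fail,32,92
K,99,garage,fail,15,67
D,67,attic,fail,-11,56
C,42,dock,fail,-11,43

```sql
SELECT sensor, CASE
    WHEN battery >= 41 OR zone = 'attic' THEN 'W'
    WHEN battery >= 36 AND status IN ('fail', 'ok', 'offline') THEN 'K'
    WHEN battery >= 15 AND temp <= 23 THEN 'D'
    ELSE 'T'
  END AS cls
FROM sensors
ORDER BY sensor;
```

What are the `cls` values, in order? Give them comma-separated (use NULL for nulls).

sensor=A: battery >= 41 OR zone = 'attic' → W
sensor=B: battery >= 41 OR zone = 'attic' → W
sensor=C: battery >= 41 OR zone = 'attic' → W
sensor=D: battery >= 41 OR zone = 'attic' → W
sensor=G: ELSE → T
sensor=K: battery >= 41 OR zone = 'attic' → W
sensor=M: battery >= 41 OR zone = 'attic' → W
sensor=N: battery >= 41 OR zone = 'attic' → W
sensor=Q: battery >= 41 OR zone = 'attic' → W
sensor=S: battery >= 41 OR zone = 'attic' → W
sensor=T: battery >= 15 AND temp <= 23 → D
sensor=U: battery >= 41 OR zone = 'attic' → W
sensor=V: battery >= 41 OR zone = 'attic' → W
sensor=Y: battery >= 41 OR zone = 'attic' → W

W, W, W, W, T, W, W, W, W, W, D, W, W, W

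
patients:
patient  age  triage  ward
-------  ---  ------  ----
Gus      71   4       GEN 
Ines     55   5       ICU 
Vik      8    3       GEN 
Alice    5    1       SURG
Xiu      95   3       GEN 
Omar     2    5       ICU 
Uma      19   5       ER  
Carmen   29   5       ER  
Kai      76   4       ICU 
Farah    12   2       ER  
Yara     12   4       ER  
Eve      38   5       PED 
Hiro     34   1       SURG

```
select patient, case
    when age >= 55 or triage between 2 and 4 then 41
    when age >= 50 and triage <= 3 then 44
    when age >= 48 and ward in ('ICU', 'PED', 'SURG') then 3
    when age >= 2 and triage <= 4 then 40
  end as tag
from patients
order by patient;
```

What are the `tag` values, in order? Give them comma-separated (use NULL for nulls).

patient=Alice: age >= 2 and triage <= 4 → 40
patient=Carmen: (no match → NULL) → NULL
patient=Eve: (no match → NULL) → NULL
patient=Farah: age >= 55 or triage between 2 and 4 → 41
patient=Gus: age >= 55 or triage between 2 and 4 → 41
patient=Hiro: age >= 2 and triage <= 4 → 40
patient=Ines: age >= 55 or triage between 2 and 4 → 41
patient=Kai: age >= 55 or triage between 2 and 4 → 41
patient=Omar: (no match → NULL) → NULL
patient=Uma: (no match → NULL) → NULL
patient=Vik: age >= 55 or triage between 2 and 4 → 41
patient=Xiu: age >= 55 or triage between 2 and 4 → 41
patient=Yara: age >= 55 or triage between 2 and 4 → 41

40, NULL, NULL, 41, 41, 40, 41, 41, NULL, NULL, 41, 41, 41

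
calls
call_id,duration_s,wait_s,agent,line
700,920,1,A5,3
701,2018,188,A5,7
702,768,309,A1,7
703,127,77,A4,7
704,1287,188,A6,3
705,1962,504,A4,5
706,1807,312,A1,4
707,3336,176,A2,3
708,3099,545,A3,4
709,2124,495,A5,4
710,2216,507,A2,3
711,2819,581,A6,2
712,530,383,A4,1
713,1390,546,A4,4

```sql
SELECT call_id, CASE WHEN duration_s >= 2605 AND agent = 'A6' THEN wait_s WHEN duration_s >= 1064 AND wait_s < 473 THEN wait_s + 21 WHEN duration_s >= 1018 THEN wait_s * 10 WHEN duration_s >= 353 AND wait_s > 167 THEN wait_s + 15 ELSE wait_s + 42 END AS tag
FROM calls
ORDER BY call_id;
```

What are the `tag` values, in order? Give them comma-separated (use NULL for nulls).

43, 209, 324, 119, 209, 5040, 333, 197, 5450, 4950, 5070, 581, 398, 5460

call_id=700: ELSE → 43
call_id=701: duration_s >= 1064 AND wait_s < 473 → 209
call_id=702: duration_s >= 353 AND wait_s > 167 → 324
call_id=703: ELSE → 119
call_id=704: duration_s >= 1064 AND wait_s < 473 → 209
call_id=705: duration_s >= 1018 → 5040
call_id=706: duration_s >= 1064 AND wait_s < 473 → 333
call_id=707: duration_s >= 1064 AND wait_s < 473 → 197
call_id=708: duration_s >= 1018 → 5450
call_id=709: duration_s >= 1018 → 4950
call_id=710: duration_s >= 1018 → 5070
call_id=711: duration_s >= 2605 AND agent = 'A6' → 581
call_id=712: duration_s >= 353 AND wait_s > 167 → 398
call_id=713: duration_s >= 1018 → 5460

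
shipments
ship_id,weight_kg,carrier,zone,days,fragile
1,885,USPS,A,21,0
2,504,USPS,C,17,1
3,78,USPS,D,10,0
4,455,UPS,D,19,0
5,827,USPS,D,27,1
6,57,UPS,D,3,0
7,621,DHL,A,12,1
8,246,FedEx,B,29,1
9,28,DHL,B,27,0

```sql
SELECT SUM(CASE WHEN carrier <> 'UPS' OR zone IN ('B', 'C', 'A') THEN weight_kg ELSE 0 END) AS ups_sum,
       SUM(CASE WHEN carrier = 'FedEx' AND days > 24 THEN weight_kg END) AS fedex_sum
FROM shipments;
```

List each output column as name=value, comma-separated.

ups_sum=3189, fedex_sum=246

[ups_sum: carrier <> 'UPS' OR zone IN ('B', 'C', 'A')]
ship_id=1: ✓ → 885
ship_id=2: ✓ → 504
ship_id=3: ✓ → 78
ship_id=4: ✗
ship_id=5: ✓ → 827
ship_id=6: ✗
ship_id=7: ✓ → 621
ship_id=8: ✓ → 246
ship_id=9: ✓ → 28
ups_sum = 885 + 504 + 78 + 827 + 621 + 246 + 28 = 3189
—
[fedex_sum: carrier = 'FedEx' AND days > 24]
ship_id=1: ✗
ship_id=2: ✗
ship_id=3: ✗
ship_id=4: ✗
ship_id=5: ✗
ship_id=6: ✗
ship_id=7: ✗
ship_id=8: ✓ → 246
ship_id=9: ✗
fedex_sum = 246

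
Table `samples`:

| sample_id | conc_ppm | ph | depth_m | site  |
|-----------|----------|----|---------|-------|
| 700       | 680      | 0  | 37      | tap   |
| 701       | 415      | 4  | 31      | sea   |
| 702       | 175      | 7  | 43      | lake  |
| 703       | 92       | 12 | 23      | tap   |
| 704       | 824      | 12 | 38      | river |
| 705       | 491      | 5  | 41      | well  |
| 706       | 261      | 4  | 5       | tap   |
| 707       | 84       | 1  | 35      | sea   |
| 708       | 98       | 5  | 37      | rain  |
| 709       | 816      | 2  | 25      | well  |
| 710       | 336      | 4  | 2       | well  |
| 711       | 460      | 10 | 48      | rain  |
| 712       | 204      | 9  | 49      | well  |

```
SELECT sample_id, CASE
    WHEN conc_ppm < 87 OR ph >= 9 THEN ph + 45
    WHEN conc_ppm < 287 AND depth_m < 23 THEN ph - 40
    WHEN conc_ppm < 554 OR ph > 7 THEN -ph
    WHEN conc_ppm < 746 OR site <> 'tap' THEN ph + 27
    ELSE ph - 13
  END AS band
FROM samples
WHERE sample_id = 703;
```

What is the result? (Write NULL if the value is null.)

sample_id = 703: conc_ppm=92, ph=12, depth_m=23, site=tap.
conc_ppm < 87 OR ph >= 9 → true → 57

57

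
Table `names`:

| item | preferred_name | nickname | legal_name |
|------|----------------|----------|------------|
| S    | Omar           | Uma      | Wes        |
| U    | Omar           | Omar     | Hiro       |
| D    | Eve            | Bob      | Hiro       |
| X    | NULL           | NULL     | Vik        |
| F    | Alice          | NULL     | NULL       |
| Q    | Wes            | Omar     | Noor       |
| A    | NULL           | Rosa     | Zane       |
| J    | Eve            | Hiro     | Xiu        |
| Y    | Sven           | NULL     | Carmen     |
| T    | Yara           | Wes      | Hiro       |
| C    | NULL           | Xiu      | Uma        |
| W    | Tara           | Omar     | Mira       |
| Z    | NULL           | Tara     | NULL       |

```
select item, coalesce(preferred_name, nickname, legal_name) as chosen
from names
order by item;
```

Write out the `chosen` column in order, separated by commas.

Rosa, Xiu, Eve, Alice, Eve, Wes, Omar, Yara, Omar, Tara, Vik, Sven, Tara

item=A: preferred_name=NULL, nickname=Rosa → Rosa
item=C: preferred_name=NULL, nickname=Xiu → Xiu
item=D: preferred_name=Eve → Eve
item=F: preferred_name=Alice → Alice
item=J: preferred_name=Eve → Eve
item=Q: preferred_name=Wes → Wes
item=S: preferred_name=Omar → Omar
item=T: preferred_name=Yara → Yara
item=U: preferred_name=Omar → Omar
item=W: preferred_name=Tara → Tara
item=X: preferred_name=NULL, nickname=NULL, legal_name=Vik → Vik
item=Y: preferred_name=Sven → Sven
item=Z: preferred_name=NULL, nickname=Tara → Tara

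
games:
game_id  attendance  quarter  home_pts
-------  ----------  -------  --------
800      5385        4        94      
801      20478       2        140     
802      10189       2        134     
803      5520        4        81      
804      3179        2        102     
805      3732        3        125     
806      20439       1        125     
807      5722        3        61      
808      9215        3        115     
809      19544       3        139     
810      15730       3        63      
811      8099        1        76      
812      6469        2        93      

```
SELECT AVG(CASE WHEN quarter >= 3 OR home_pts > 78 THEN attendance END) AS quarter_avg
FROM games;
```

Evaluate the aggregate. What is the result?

game_id=800: ✓ → 5385
game_id=801: ✓ → 20478
game_id=802: ✓ → 10189
game_id=803: ✓ → 5520
game_id=804: ✓ → 3179
game_id=805: ✓ → 3732
game_id=806: ✓ → 20439
game_id=807: ✓ → 5722
game_id=808: ✓ → 9215
game_id=809: ✓ → 19544
game_id=810: ✓ → 15730
game_id=811: ✗
game_id=812: ✓ → 6469
quarter_avg = (5385 + 20478 + 10189 + 5520 + 3179 + 3732 + 20439 + 5722 + 9215 + 19544 + 15730 + 6469) / 12 = 10466.8333333333

10466.8333333333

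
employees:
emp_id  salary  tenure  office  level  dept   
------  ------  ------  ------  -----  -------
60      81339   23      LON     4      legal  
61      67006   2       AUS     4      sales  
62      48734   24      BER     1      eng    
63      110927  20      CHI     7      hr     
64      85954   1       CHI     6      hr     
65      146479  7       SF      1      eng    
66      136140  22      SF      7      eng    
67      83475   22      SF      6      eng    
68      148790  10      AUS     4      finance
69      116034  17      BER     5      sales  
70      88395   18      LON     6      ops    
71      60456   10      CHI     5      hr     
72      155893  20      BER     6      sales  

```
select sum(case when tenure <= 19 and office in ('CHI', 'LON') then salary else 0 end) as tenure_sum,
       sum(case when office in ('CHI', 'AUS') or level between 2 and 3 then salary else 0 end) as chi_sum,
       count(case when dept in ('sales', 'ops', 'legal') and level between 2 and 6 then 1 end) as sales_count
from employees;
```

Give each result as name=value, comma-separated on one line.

[tenure_sum: tenure <= 19 and office in ('CHI', 'LON')]
emp_id=60: ✗
emp_id=61: ✗
emp_id=62: ✗
emp_id=63: ✗
emp_id=64: ✓ → 85954
emp_id=65: ✗
emp_id=66: ✗
emp_id=67: ✗
emp_id=68: ✗
emp_id=69: ✗
emp_id=70: ✓ → 88395
emp_id=71: ✓ → 60456
emp_id=72: ✗
tenure_sum = 85954 + 88395 + 60456 = 234805
—
[chi_sum: office in ('CHI', 'AUS') or level between 2 and 3]
emp_id=60: ✗
emp_id=61: ✓ → 67006
emp_id=62: ✗
emp_id=63: ✓ → 110927
emp_id=64: ✓ → 85954
emp_id=65: ✗
emp_id=66: ✗
emp_id=67: ✗
emp_id=68: ✓ → 148790
emp_id=69: ✗
emp_id=70: ✗
emp_id=71: ✓ → 60456
emp_id=72: ✗
chi_sum = 67006 + 110927 + 85954 + 148790 + 60456 = 473133
—
[sales_count: dept in ('sales', 'ops', 'legal') and level between 2 and 6]
emp_id=60: ✓ → 1
emp_id=61: ✓ → 1
emp_id=62: ✗
emp_id=63: ✗
emp_id=64: ✗
emp_id=65: ✗
emp_id=66: ✗
emp_id=67: ✗
emp_id=68: ✗
emp_id=69: ✓ → 1
emp_id=70: ✓ → 1
emp_id=71: ✗
emp_id=72: ✓ → 1
sales_count = COUNT(1, 1, 1, 1, 1) = 5

tenure_sum=234805, chi_sum=473133, sales_count=5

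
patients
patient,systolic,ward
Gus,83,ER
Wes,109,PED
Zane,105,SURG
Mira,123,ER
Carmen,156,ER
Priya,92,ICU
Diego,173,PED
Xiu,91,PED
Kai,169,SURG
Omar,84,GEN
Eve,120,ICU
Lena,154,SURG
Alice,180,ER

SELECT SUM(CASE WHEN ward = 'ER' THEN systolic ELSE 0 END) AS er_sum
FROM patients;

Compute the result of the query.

patient=Gus: ✓ → 83
patient=Wes: ✗
patient=Zane: ✗
patient=Mira: ✓ → 123
patient=Carmen: ✓ → 156
patient=Priya: ✗
patient=Diego: ✗
patient=Xiu: ✗
patient=Kai: ✗
patient=Omar: ✗
patient=Eve: ✗
patient=Lena: ✗
patient=Alice: ✓ → 180
er_sum = 83 + 123 + 156 + 180 = 542

542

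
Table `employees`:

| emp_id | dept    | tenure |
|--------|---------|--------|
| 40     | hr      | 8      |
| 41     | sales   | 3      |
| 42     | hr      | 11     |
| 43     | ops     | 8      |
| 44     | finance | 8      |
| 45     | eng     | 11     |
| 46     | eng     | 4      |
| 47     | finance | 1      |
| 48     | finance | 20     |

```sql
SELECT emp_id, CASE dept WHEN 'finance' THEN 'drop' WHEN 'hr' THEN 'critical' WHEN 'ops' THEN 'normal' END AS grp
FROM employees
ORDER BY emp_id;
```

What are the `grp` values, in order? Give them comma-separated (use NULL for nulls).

emp_id=40: dept='hr' → critical
emp_id=41: (no match → NULL) → NULL
emp_id=42: dept='hr' → critical
emp_id=43: dept='ops' → normal
emp_id=44: dept='finance' → drop
emp_id=45: (no match → NULL) → NULL
emp_id=46: (no match → NULL) → NULL
emp_id=47: dept='finance' → drop
emp_id=48: dept='finance' → drop

critical, NULL, critical, normal, drop, NULL, NULL, drop, drop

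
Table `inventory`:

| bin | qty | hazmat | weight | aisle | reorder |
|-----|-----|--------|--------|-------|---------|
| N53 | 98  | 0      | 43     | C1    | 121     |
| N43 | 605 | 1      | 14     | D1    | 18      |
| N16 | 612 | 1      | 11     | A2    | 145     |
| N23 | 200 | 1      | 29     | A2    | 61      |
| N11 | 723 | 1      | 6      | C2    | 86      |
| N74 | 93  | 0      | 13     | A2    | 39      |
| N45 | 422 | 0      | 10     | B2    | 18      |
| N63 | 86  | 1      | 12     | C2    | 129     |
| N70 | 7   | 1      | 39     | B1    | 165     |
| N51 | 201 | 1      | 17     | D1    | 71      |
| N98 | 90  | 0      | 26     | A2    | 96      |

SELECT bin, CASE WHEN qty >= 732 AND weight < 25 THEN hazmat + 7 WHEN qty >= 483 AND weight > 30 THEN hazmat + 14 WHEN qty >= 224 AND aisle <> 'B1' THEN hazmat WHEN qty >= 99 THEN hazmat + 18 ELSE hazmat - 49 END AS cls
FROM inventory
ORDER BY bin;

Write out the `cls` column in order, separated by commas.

1, 1, 19, 1, 0, 19, -49, -48, -48, -49, -49

bin=N11: qty >= 224 AND aisle <> 'B1' → 1
bin=N16: qty >= 224 AND aisle <> 'B1' → 1
bin=N23: qty >= 99 → 19
bin=N43: qty >= 224 AND aisle <> 'B1' → 1
bin=N45: qty >= 224 AND aisle <> 'B1' → 0
bin=N51: qty >= 99 → 19
bin=N53: ELSE → -49
bin=N63: ELSE → -48
bin=N70: ELSE → -48
bin=N74: ELSE → -49
bin=N98: ELSE → -49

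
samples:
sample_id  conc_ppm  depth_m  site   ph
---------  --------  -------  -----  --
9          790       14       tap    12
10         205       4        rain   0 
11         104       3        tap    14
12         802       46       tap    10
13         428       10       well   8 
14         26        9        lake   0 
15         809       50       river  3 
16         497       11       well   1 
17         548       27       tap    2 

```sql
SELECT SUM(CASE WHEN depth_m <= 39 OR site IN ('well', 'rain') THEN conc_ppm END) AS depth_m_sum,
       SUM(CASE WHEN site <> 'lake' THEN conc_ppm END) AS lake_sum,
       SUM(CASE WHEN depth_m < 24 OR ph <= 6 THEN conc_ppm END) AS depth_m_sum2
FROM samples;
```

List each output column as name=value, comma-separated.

depth_m_sum=2598, lake_sum=4183, depth_m_sum2=3407

[depth_m_sum: depth_m <= 39 OR site IN ('well', 'rain')]
sample_id=9: ✓ → 790
sample_id=10: ✓ → 205
sample_id=11: ✓ → 104
sample_id=12: ✗
sample_id=13: ✓ → 428
sample_id=14: ✓ → 26
sample_id=15: ✗
sample_id=16: ✓ → 497
sample_id=17: ✓ → 548
depth_m_sum = 790 + 205 + 104 + 428 + 26 + 497 + 548 = 2598
—
[lake_sum: site <> 'lake']
sample_id=9: ✓ → 790
sample_id=10: ✓ → 205
sample_id=11: ✓ → 104
sample_id=12: ✓ → 802
sample_id=13: ✓ → 428
sample_id=14: ✗
sample_id=15: ✓ → 809
sample_id=16: ✓ → 497
sample_id=17: ✓ → 548
lake_sum = 790 + 205 + 104 + 802 + 428 + 809 + 497 + 548 = 4183
—
[depth_m_sum2: depth_m < 24 OR ph <= 6]
sample_id=9: ✓ → 790
sample_id=10: ✓ → 205
sample_id=11: ✓ → 104
sample_id=12: ✗
sample_id=13: ✓ → 428
sample_id=14: ✓ → 26
sample_id=15: ✓ → 809
sample_id=16: ✓ → 497
sample_id=17: ✓ → 548
depth_m_sum2 = 790 + 205 + 104 + 428 + 26 + 809 + 497 + 548 = 3407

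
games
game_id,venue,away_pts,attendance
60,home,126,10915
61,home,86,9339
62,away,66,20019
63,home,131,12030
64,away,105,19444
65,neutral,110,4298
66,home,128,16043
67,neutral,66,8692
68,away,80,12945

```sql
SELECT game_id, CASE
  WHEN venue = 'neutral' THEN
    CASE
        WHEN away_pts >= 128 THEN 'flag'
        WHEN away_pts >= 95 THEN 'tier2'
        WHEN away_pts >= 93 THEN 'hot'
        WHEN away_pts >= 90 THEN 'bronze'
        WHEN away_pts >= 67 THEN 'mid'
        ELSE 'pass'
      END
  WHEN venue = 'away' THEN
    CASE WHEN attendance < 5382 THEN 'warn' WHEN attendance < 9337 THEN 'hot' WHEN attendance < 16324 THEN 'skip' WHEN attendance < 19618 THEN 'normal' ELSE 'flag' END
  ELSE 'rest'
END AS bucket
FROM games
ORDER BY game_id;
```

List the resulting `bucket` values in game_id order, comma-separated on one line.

game_id=60: venue='home' → outer ELSE → rest
game_id=61: venue='home' → outer ELSE → rest
game_id=62: venue='away' → inner[ELSE] → flag
game_id=63: venue='home' → outer ELSE → rest
game_id=64: venue='away' → inner[attendance < 19618] → normal
game_id=65: venue='neutral' → inner[away_pts >= 95] → tier2
game_id=66: venue='home' → outer ELSE → rest
game_id=67: venue='neutral' → inner[ELSE] → pass
game_id=68: venue='away' → inner[attendance < 16324] → skip

rest, rest, flag, rest, normal, tier2, rest, pass, skip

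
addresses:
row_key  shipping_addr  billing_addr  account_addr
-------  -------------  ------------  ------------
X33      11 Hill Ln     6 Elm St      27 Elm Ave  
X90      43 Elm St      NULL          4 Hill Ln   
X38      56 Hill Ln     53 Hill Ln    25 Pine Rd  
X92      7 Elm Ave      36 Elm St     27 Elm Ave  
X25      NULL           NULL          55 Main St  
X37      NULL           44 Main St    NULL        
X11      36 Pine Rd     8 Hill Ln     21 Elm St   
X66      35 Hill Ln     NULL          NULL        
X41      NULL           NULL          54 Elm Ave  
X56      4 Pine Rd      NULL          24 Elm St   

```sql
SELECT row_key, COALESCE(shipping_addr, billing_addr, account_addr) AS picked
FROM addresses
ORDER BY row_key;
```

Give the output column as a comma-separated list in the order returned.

36 Pine Rd, 55 Main St, 11 Hill Ln, 44 Main St, 56 Hill Ln, 54 Elm Ave, 4 Pine Rd, 35 Hill Ln, 43 Elm St, 7 Elm Ave

row_key=X11: shipping_addr=36 Pine Rd → 36 Pine Rd
row_key=X25: shipping_addr=NULL, billing_addr=NULL, account_addr=55 Main St → 55 Main St
row_key=X33: shipping_addr=11 Hill Ln → 11 Hill Ln
row_key=X37: shipping_addr=NULL, billing_addr=44 Main St → 44 Main St
row_key=X38: shipping_addr=56 Hill Ln → 56 Hill Ln
row_key=X41: shipping_addr=NULL, billing_addr=NULL, account_addr=54 Elm Ave → 54 Elm Ave
row_key=X56: shipping_addr=4 Pine Rd → 4 Pine Rd
row_key=X66: shipping_addr=35 Hill Ln → 35 Hill Ln
row_key=X90: shipping_addr=43 Elm St → 43 Elm St
row_key=X92: shipping_addr=7 Elm Ave → 7 Elm Ave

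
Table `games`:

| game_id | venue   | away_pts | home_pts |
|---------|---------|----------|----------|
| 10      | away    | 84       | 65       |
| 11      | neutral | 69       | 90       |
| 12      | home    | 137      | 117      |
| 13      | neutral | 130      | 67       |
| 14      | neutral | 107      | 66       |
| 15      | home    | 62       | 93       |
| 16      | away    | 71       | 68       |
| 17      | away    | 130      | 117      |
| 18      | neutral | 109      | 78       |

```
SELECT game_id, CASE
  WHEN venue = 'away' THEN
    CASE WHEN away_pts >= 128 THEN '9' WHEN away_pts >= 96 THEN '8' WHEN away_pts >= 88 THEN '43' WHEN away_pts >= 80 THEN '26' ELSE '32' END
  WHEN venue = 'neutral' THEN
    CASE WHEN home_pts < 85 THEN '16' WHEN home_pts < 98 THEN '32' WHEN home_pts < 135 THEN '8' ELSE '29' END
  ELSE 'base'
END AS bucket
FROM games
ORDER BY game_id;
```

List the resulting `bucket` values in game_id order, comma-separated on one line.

game_id=10: venue='away' → inner[away_pts >= 80] → 26
game_id=11: venue='neutral' → inner[home_pts < 98] → 32
game_id=12: venue='home' → outer ELSE → base
game_id=13: venue='neutral' → inner[home_pts < 85] → 16
game_id=14: venue='neutral' → inner[home_pts < 85] → 16
game_id=15: venue='home' → outer ELSE → base
game_id=16: venue='away' → inner[ELSE] → 32
game_id=17: venue='away' → inner[away_pts >= 128] → 9
game_id=18: venue='neutral' → inner[home_pts < 85] → 16

26, 32, base, 16, 16, base, 32, 9, 16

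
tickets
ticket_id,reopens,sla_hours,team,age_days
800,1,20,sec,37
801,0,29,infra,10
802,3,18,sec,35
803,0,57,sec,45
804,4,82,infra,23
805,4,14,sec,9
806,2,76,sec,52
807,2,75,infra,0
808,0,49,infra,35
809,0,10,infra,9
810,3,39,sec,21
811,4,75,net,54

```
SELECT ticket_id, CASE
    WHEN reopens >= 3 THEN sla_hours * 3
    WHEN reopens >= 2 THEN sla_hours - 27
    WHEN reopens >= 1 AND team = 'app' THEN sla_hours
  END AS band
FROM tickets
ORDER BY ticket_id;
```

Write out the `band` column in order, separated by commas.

NULL, NULL, 54, NULL, 246, 42, 49, 48, NULL, NULL, 117, 225

ticket_id=800: (no match → NULL) → NULL
ticket_id=801: (no match → NULL) → NULL
ticket_id=802: reopens >= 3 → 54
ticket_id=803: (no match → NULL) → NULL
ticket_id=804: reopens >= 3 → 246
ticket_id=805: reopens >= 3 → 42
ticket_id=806: reopens >= 2 → 49
ticket_id=807: reopens >= 2 → 48
ticket_id=808: (no match → NULL) → NULL
ticket_id=809: (no match → NULL) → NULL
ticket_id=810: reopens >= 3 → 117
ticket_id=811: reopens >= 3 → 225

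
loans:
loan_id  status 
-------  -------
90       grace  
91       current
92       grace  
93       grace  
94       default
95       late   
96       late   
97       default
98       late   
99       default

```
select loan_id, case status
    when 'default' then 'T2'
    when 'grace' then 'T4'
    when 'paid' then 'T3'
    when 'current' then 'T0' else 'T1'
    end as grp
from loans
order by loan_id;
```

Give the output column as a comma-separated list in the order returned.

T4, T0, T4, T4, T2, T1, T1, T2, T1, T2

loan_id=90: status='grace' → T4
loan_id=91: status='current' → T0
loan_id=92: status='grace' → T4
loan_id=93: status='grace' → T4
loan_id=94: status='default' → T2
loan_id=95: ELSE → T1
loan_id=96: ELSE → T1
loan_id=97: status='default' → T2
loan_id=98: ELSE → T1
loan_id=99: status='default' → T2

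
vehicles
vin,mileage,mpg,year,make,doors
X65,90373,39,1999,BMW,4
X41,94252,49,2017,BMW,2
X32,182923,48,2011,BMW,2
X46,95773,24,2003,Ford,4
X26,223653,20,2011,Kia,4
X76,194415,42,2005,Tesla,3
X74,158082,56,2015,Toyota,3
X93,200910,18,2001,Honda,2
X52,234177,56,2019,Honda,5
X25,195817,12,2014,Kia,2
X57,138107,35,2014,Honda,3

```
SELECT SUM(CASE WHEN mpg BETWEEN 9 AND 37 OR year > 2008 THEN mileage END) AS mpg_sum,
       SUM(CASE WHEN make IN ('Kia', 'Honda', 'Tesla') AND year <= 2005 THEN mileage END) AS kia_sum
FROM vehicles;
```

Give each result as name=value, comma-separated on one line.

[mpg_sum: mpg BETWEEN 9 AND 37 OR year > 2008]
vin=X65: ✗
vin=X41: ✓ → 94252
vin=X32: ✓ → 182923
vin=X46: ✓ → 95773
vin=X26: ✓ → 223653
vin=X76: ✗
vin=X74: ✓ → 158082
vin=X93: ✓ → 200910
vin=X52: ✓ → 234177
vin=X25: ✓ → 195817
vin=X57: ✓ → 138107
mpg_sum = 94252 + 182923 + 95773 + 223653 + 158082 + 200910 + 234177 + 195817 + 138107 = 1523694
—
[kia_sum: make IN ('Kia', 'Honda', 'Tesla') AND year <= 2005]
vin=X65: ✗
vin=X41: ✗
vin=X32: ✗
vin=X46: ✗
vin=X26: ✗
vin=X76: ✓ → 194415
vin=X74: ✗
vin=X93: ✓ → 200910
vin=X52: ✗
vin=X25: ✗
vin=X57: ✗
kia_sum = 194415 + 200910 = 395325

mpg_sum=1523694, kia_sum=395325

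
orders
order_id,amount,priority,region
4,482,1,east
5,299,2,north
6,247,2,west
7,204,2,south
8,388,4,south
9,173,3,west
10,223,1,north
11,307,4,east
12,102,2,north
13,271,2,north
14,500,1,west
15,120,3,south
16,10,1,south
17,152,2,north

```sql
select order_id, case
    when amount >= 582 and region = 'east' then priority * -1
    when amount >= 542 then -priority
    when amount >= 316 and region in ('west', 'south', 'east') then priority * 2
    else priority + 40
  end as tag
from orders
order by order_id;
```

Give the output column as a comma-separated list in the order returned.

order_id=4: amount >= 316 and region in ('west', 'south', 'east') → 2
order_id=5: ELSE → 42
order_id=6: ELSE → 42
order_id=7: ELSE → 42
order_id=8: amount >= 316 and region in ('west', 'south', 'east') → 8
order_id=9: ELSE → 43
order_id=10: ELSE → 41
order_id=11: ELSE → 44
order_id=12: ELSE → 42
order_id=13: ELSE → 42
order_id=14: amount >= 316 and region in ('west', 'south', 'east') → 2
order_id=15: ELSE → 43
order_id=16: ELSE → 41
order_id=17: ELSE → 42

2, 42, 42, 42, 8, 43, 41, 44, 42, 42, 2, 43, 41, 42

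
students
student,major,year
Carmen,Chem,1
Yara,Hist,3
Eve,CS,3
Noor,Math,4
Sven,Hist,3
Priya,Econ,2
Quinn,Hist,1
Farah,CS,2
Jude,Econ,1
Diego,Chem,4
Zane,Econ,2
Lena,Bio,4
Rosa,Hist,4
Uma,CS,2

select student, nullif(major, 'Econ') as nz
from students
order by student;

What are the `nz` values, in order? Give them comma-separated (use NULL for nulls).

student=Carmen: major=Chem vs Econ: differ → Chem
student=Diego: major=Chem vs Econ: differ → Chem
student=Eve: major=CS vs Econ: differ → CS
student=Farah: major=CS vs Econ: differ → CS
student=Jude: major=Econ vs Econ: equal → NULL
student=Lena: major=Bio vs Econ: differ → Bio
student=Noor: major=Math vs Econ: differ → Math
student=Priya: major=Econ vs Econ: equal → NULL
student=Quinn: major=Hist vs Econ: differ → Hist
student=Rosa: major=Hist vs Econ: differ → Hist
student=Sven: major=Hist vs Econ: differ → Hist
student=Uma: major=CS vs Econ: differ → CS
student=Yara: major=Hist vs Econ: differ → Hist
student=Zane: major=Econ vs Econ: equal → NULL

Chem, Chem, CS, CS, NULL, Bio, Math, NULL, Hist, Hist, Hist, CS, Hist, NULL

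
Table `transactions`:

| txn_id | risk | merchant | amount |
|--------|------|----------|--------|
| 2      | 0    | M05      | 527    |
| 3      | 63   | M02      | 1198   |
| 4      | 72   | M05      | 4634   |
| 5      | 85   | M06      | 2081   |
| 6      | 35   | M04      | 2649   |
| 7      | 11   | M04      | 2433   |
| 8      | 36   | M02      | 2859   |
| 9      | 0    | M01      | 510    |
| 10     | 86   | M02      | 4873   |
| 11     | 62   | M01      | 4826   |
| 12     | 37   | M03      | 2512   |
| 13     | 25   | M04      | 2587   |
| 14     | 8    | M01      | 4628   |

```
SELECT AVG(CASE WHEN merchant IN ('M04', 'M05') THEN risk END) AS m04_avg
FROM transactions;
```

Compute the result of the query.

28.6

txn_id=2: ✓ → 0
txn_id=3: ✗
txn_id=4: ✓ → 72
txn_id=5: ✗
txn_id=6: ✓ → 35
txn_id=7: ✓ → 11
txn_id=8: ✗
txn_id=9: ✗
txn_id=10: ✗
txn_id=11: ✗
txn_id=12: ✗
txn_id=13: ✓ → 25
txn_id=14: ✗
m04_avg = (0 + 72 + 35 + 11 + 25) / 5 = 28.6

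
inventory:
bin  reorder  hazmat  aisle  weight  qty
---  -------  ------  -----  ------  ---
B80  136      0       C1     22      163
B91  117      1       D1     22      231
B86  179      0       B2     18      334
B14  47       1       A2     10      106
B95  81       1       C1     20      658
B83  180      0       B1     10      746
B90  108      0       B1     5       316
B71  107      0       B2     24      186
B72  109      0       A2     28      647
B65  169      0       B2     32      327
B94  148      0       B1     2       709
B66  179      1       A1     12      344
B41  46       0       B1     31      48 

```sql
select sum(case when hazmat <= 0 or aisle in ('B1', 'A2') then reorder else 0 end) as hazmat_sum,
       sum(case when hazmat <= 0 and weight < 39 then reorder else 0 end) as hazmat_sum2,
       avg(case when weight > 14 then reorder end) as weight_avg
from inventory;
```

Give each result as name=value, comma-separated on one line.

[hazmat_sum: hazmat <= 0 or aisle in ('B1', 'A2')]
bin=B80: ✓ → 136
bin=B91: ✗
bin=B86: ✓ → 179
bin=B14: ✓ → 47
bin=B95: ✗
bin=B83: ✓ → 180
bin=B90: ✓ → 108
bin=B71: ✓ → 107
bin=B72: ✓ → 109
bin=B65: ✓ → 169
bin=B94: ✓ → 148
bin=B66: ✗
bin=B41: ✓ → 46
hazmat_sum = 136 + 179 + 47 + 180 + 108 + 107 + 109 + 169 + 148 + 46 = 1229
—
[hazmat_sum2: hazmat <= 0 and weight < 39]
bin=B80: ✓ → 136
bin=B91: ✗
bin=B86: ✓ → 179
bin=B14: ✗
bin=B95: ✗
bin=B83: ✓ → 180
bin=B90: ✓ → 108
bin=B71: ✓ → 107
bin=B72: ✓ → 109
bin=B65: ✓ → 169
bin=B94: ✓ → 148
bin=B66: ✗
bin=B41: ✓ → 46
hazmat_sum2 = 136 + 179 + 180 + 108 + 107 + 109 + 169 + 148 + 46 = 1182
—
[weight_avg: weight > 14]
bin=B80: ✓ → 136
bin=B91: ✓ → 117
bin=B86: ✓ → 179
bin=B14: ✗
bin=B95: ✓ → 81
bin=B83: ✗
bin=B90: ✗
bin=B71: ✓ → 107
bin=B72: ✓ → 109
bin=B65: ✓ → 169
bin=B94: ✗
bin=B66: ✗
bin=B41: ✓ → 46
weight_avg = (136 + 117 + 179 + 81 + 107 + 109 + 169 + 46) / 8 = 118

hazmat_sum=1229, hazmat_sum2=1182, weight_avg=118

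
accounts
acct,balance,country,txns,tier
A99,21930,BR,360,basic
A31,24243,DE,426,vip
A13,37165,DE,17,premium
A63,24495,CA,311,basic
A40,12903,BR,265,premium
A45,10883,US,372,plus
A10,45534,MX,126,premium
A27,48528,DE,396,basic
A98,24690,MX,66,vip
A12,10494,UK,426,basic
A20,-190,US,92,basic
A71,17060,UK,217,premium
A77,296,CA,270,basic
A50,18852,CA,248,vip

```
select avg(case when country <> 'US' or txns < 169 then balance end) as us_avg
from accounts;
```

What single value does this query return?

22000

acct=A99: ✓ → 21930
acct=A31: ✓ → 24243
acct=A13: ✓ → 37165
acct=A63: ✓ → 24495
acct=A40: ✓ → 12903
acct=A45: ✗
acct=A10: ✓ → 45534
acct=A27: ✓ → 48528
acct=A98: ✓ → 24690
acct=A12: ✓ → 10494
acct=A20: ✓ → -190
acct=A71: ✓ → 17060
acct=A77: ✓ → 296
acct=A50: ✓ → 18852
us_avg = (21930 + 24243 + 37165 + 24495 + 12903 + 45534 + 48528 + 24690 + 10494 + -190 + 17060 + 296 + 18852) / 13 = 22000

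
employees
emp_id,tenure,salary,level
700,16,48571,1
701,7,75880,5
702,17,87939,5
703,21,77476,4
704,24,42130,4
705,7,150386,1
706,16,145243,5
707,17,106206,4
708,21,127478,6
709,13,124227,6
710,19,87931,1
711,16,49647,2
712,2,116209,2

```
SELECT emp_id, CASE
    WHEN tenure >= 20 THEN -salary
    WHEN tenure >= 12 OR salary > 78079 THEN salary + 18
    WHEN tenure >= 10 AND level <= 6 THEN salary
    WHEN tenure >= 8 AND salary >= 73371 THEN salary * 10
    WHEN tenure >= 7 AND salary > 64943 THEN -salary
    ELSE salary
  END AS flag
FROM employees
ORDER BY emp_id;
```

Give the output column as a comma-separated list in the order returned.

emp_id=700: tenure >= 12 OR salary > 78079 → 48589
emp_id=701: tenure >= 7 AND salary > 64943 → -75880
emp_id=702: tenure >= 12 OR salary > 78079 → 87957
emp_id=703: tenure >= 20 → -77476
emp_id=704: tenure >= 20 → -42130
emp_id=705: tenure >= 12 OR salary > 78079 → 150404
emp_id=706: tenure >= 12 OR salary > 78079 → 145261
emp_id=707: tenure >= 12 OR salary > 78079 → 106224
emp_id=708: tenure >= 20 → -127478
emp_id=709: tenure >= 12 OR salary > 78079 → 124245
emp_id=710: tenure >= 12 OR salary > 78079 → 87949
emp_id=711: tenure >= 12 OR salary > 78079 → 49665
emp_id=712: tenure >= 12 OR salary > 78079 → 116227

48589, -75880, 87957, -77476, -42130, 150404, 145261, 106224, -127478, 124245, 87949, 49665, 116227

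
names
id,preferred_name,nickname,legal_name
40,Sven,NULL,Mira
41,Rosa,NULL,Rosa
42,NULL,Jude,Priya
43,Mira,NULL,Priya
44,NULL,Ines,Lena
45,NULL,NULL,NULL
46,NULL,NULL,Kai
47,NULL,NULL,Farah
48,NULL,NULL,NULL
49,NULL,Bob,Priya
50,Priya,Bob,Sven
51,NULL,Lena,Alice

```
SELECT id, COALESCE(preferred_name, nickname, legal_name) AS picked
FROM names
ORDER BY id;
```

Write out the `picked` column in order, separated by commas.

Sven, Rosa, Jude, Mira, Ines, NULL, Kai, Farah, NULL, Bob, Priya, Lena

id=40: preferred_name=Sven → Sven
id=41: preferred_name=Rosa → Rosa
id=42: preferred_name=NULL, nickname=Jude → Jude
id=43: preferred_name=Mira → Mira
id=44: preferred_name=NULL, nickname=Ines → Ines
id=45: preferred_name=NULL, nickname=NULL, legal_name=NULL (all NULL) → NULL
id=46: preferred_name=NULL, nickname=NULL, legal_name=Kai → Kai
id=47: preferred_name=NULL, nickname=NULL, legal_name=Farah → Farah
id=48: preferred_name=NULL, nickname=NULL, legal_name=NULL (all NULL) → NULL
id=49: preferred_name=NULL, nickname=Bob → Bob
id=50: preferred_name=Priya → Priya
id=51: preferred_name=NULL, nickname=Lena → Lena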